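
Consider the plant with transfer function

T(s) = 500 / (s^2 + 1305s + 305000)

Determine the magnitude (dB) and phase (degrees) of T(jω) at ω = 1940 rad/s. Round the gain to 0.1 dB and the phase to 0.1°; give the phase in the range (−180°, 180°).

Substitute s = j1940:
Numerator: 500 = 500 + j0
Denominator: (j1940)^2 + 1305(j1940) + 305000 = -3458600 + j2531700
|N| = √(500² + 0²) ≈ 500, ∠N ≈ 0.00°
|D| = √(3458600² + 2531700²) ≈ 4.2862e+06, ∠D ≈ 143.80°
|T| = 500 / 4.2862e+06 ≈ 0.00011665
Gain = 20 log₁₀(0.00011665) ≈ -78.66 dB
∠T = 0.00° − 143.80° = -143.80°

-78.7 dB, -143.8°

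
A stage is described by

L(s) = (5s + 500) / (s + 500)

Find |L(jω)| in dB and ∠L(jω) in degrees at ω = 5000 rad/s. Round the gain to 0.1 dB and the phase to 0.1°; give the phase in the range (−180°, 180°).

13.9 dB, 4.6°

Substitute s = j5000:
Numerator: 5(j5000) + 500 = 500 + j25000
Denominator: (j5000) + 500 = 500 + j5000
|N| = √(500² + 25000²) ≈ 25005, ∠N ≈ 88.85°
|D| = √(500² + 5000²) ≈ 5024.9, ∠D ≈ 84.29°
|L| = 25005 / 5024.9 ≈ 4.9762
Gain = 20 log₁₀(4.9762) ≈ 13.94 dB
∠L = 88.85° − 84.29° = 4.56°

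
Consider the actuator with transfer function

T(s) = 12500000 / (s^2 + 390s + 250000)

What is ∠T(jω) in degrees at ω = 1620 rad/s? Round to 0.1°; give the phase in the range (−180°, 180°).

At s = jω = j1620:
quadratic: (j1620)² + 390·j1620 + 250000 = -2374400 + j631800 → |·| ≈ 2.457e+06, ∠ ≈ 165.10°
∠T = 0.00° − 165.10° = -165.10°

-165.1°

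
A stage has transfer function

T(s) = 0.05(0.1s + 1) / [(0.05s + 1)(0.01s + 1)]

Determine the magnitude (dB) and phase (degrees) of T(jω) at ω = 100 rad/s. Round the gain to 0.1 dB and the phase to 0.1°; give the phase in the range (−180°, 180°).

At ω = 100 rad/s:
zero (1 + j100·0.1) = 1 + j10 → |·| ≈ 10.05, ∠ ≈ 84.29°
pole (1 + j100·0.05) = 1 + j5 → |·| ≈ 5.099, ∠ ≈ 78.69°
pole (1 + j100·0.01) = 1 + j1 → |·| ≈ 1.4142, ∠ ≈ 45.00°
|T| = 0.05 · 10.05 / (5.099 · 1.4142) ≈ 0.069685
Gain = 20 log₁₀(0.069685) ≈ -23.14 dB
∠T = (84.29°) − (78.69° + 45.00°) = -39.40°

-23.1 dB, -39.4°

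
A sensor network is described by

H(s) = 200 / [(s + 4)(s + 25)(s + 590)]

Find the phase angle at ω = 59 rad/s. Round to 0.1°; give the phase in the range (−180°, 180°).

-158.9°

At s = jω = j59:
pole (s+4): 4 + j59 → |·| = √(4²+59²) = √3497 ≈ 59.135, ∠ = arctan(59/4) ≈ 86.12°
pole (s+25): 25 + j59 → |·| = √(25²+59²) = √4106 ≈ 64.078, ∠ = arctan(59/25) ≈ 67.04°
pole (s+590): 590 + j59 → |·| = √(590²+59²) = √351581 ≈ 592.94, ∠ = arctan(59/590) ≈ 5.71°
∠H = 0.00° − 158.87° = -158.87°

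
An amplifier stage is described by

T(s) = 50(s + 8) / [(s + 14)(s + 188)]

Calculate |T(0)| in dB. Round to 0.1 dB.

-16.4 dB

T(0) = 50·8 / (14·188) ≈ 0.15198
20 log₁₀(0.15198) ≈ -16.36 dB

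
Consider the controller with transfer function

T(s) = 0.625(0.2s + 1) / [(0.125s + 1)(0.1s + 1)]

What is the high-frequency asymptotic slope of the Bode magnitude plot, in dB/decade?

-20 dB/decade

Each pole contributes −20 dB/decade at high frequency; each zero contributes +20 dB/decade.
Net: 1 zero(s) − 2 pole(s) → -20 dB/decade.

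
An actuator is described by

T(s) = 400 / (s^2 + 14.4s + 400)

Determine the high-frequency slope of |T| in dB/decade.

-40 dB/decade

Each pole contributes −20 dB/decade at high frequency; each zero contributes +20 dB/decade.
Net: 0 zero(s) − 2 pole(s) → -40 dB/decade.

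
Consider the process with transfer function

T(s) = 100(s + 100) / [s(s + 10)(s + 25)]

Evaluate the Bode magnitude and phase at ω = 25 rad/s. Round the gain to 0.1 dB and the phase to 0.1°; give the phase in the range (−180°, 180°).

At s = jω = j25:
zero (s+100): 100 + j25 → |·| = √(100²+25²) = √10625 ≈ 103.08, ∠ = arctan(25/100) ≈ 14.04°
pole (s+10): 10 + j25 → |·| = √(10²+25²) = √725 ≈ 26.926, ∠ = arctan(25/10) ≈ 68.20°
pole (s+25): 25 + j25 → |·| = √(25²+25²) = √1250 ≈ 35.355, ∠ = arctan(25/25) ≈ 45.00°
pole at origin: |s| = 25, ∠ = 90.00° (in denominator)
|T| = 100 · 103.08 / 23799 ≈ 0.43313
Gain = 20 log₁₀(0.43313) ≈ -7.27 dB
∠T = 14.04° − 203.20° = -189.16° ≡ 170.84° (principal value)

-7.3 dB, 170.8°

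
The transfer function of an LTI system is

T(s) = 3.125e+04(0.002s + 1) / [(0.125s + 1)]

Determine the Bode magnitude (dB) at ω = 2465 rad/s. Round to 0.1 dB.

54.2 dB

At ω = 2465 rad/s:
zero (1 + j2465·0.002) = 1 + j4.93 → |·| ≈ 5.0304, ∠ ≈ 78.53°
pole (1 + j2465·0.125) = 1 + j308.125 → |·| ≈ 308.13, ∠ ≈ 89.81°
|T| = 3.125e+04 · 5.0304 / (308.13) ≈ 510.17
Gain = 20 log₁₀(510.17) ≈ 54.15 dB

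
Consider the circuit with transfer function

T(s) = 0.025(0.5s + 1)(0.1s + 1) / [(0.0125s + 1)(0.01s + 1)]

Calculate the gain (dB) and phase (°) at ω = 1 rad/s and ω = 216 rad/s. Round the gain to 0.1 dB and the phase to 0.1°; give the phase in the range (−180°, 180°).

ω = 1: -31.0 dB, 31.0°; ω = 216: 18.6 dB, 42.0°

At ω = 1 rad/s:
zero (1 + j1·0.5) = 1 + j0.5 → |·| ≈ 1.118, ∠ ≈ 26.57°
zero (1 + j1·0.1) = 1 + j0.1 → |·| ≈ 1.005, ∠ ≈ 5.71°
pole (1 + j1·0.0125) = 1 + j0.0125 → |·| ≈ 1.0001, ∠ ≈ 0.72°
pole (1 + j1·0.01) = 1 + j0.01 → |·| ≈ 1, ∠ ≈ 0.57°
|T| = 0.025 · 1.118 · 1.005 / (1.0001 · 1) ≈ 0.028087
Gain = 20 log₁₀(0.028087) ≈ -31.03 dB
∠T = (26.57° + 5.71°) − (0.72° + 0.57°) = 30.99°

At ω = 216 rad/s:
zero (1 + j216·0.5) = 1 + j108 → |·| ≈ 108, ∠ ≈ 89.47°
zero (1 + j216·0.1) = 1 + j21.6 → |·| ≈ 21.623, ∠ ≈ 87.35°
pole (1 + j216·0.0125) = 1 + j2.7 → |·| ≈ 2.8792, ∠ ≈ 69.68°
pole (1 + j216·0.01) = 1 + j2.16 → |·| ≈ 2.3803, ∠ ≈ 65.16°
|T| = 0.025 · 108 · 21.623 / (2.8792 · 2.3803) ≈ 8.5188
Gain = 20 log₁₀(8.5188) ≈ 18.61 dB
∠T = (89.47° + 87.35°) − (69.68° + 65.16°) = 41.98°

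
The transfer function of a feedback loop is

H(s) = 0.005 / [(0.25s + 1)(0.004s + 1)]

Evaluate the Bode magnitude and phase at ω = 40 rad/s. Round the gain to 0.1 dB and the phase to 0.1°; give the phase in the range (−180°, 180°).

At ω = 40 rad/s:
pole (1 + j40·0.25) = 1 + j10 → |·| ≈ 10.05, ∠ ≈ 84.29°
pole (1 + j40·0.004) = 1 + j0.16 → |·| ≈ 1.0127, ∠ ≈ 9.09°
|H| = 0.005 · 1 / (10.05 · 1.0127) ≈ 0.00049127
Gain = 20 log₁₀(0.00049127) ≈ -66.17 dB
∠H = (0°) − (84.29° + 9.09°) = -93.38°

-66.2 dB, -93.4°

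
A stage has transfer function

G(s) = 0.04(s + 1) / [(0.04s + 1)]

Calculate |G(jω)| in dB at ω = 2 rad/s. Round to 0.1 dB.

-21.0 dB

At ω = 2 rad/s:
zero (1 + j2·1) = 1 + j2 → |·| ≈ 2.2361, ∠ ≈ 63.43°
pole (1 + j2·0.04) = 1 + j0.08 → |·| ≈ 1.0032, ∠ ≈ 4.57°
|G| = 0.04 · 2.2361 / (1.0032) ≈ 0.089159
Gain = 20 log₁₀(0.089159) ≈ -21.00 dB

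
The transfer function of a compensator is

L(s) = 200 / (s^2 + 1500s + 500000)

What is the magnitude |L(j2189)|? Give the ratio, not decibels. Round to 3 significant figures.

Substitute s = j2189:
Numerator: 200 = 200 + j0
Denominator: (j2189)^2 + 1500(j2189) + 500000 = -4291721 + j3283500
|N| = √(200² + 0²) ≈ 200, ∠N ≈ 0.00°
|D| = √(4291721² + 3283500²) ≈ 5.4037e+06, ∠D ≈ 142.58°
|L| = 200 / 5.4037e+06 ≈ 3.7012e-05

3.70e-05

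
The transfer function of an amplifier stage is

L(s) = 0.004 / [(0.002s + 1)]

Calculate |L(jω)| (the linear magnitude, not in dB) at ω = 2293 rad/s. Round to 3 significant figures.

At ω = 2293 rad/s:
pole (1 + j2293·0.002) = 1 + j4.586 → |·| ≈ 4.6938, ∠ ≈ 77.70°
|L| = 0.004 · 1 / (4.6938) ≈ 0.00085219

0.000852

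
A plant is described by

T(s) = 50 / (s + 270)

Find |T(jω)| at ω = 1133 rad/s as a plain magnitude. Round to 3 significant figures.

0.0429

Substitute s = j1133:
Numerator: 50 = 50 + j0
Denominator: (j1133) + 270 = 270 + j1133
|N| = √(50² + 0²) ≈ 50, ∠N ≈ 0.00°
|D| = √(270² + 1133²) ≈ 1164.7, ∠D ≈ 76.60°
|T| = 50 / 1164.7 ≈ 0.04293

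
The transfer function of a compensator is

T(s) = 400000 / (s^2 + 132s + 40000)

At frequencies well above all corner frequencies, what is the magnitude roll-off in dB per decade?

Each pole contributes −20 dB/decade at high frequency; each zero contributes +20 dB/decade.
Net: 0 zero(s) − 2 pole(s) → -40 dB/decade.

-40 dB/decade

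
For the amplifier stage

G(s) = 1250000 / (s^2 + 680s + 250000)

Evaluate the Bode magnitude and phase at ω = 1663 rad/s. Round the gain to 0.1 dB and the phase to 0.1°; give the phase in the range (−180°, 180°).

At s = jω = j1663:
quadratic: (j1663)² + 680·j1663 + 250000 = -2515569 + j1130840 → |·| ≈ 2.7581e+06, ∠ ≈ 155.79°
|G| = 1250000 / 2.7581e+06 ≈ 0.45321
Gain = 20 log₁₀(0.45321) ≈ -6.87 dB
∠G = 0.00° − 155.79° = -155.79°

-6.9 dB, -155.8°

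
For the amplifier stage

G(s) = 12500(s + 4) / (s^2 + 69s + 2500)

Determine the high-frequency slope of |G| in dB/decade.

Each pole contributes −20 dB/decade at high frequency; each zero contributes +20 dB/decade.
Net: 1 zero(s) − 2 pole(s) → -20 dB/decade.

-20 dB/decade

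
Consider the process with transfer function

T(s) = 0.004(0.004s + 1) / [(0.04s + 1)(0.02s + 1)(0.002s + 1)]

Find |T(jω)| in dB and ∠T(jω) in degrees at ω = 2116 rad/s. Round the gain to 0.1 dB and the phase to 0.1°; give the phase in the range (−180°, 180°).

-113.2 dB, -171.4°

At ω = 2116 rad/s:
zero (1 + j2116·0.004) = 1 + j8.464 → |·| ≈ 8.5229, ∠ ≈ 83.26°
pole (1 + j2116·0.04) = 1 + j84.64 → |·| ≈ 84.646, ∠ ≈ 89.32°
pole (1 + j2116·0.02) = 1 + j42.32 → |·| ≈ 42.332, ∠ ≈ 88.65°
pole (1 + j2116·0.002) = 1 + j4.232 → |·| ≈ 4.3485, ∠ ≈ 76.71°
|T| = 0.004 · 8.5229 / (84.646 · 42.332 · 4.3485) ≈ 2.1879e-06
Gain = 20 log₁₀(2.1879e-06) ≈ -113.20 dB
∠T = (83.26°) − (89.32° + 88.65° + 76.71°) = -171.42°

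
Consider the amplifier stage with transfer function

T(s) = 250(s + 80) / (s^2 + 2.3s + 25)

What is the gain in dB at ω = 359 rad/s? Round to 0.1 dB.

-2.9 dB

At s = jω = j359:
zero (s+80): 80 + j359 → |·| = √(80²+359²) = √135281 ≈ 367.81, ∠ = arctan(359/80) ≈ 77.44°
quadratic: (j359)² + 2.3·j359 + 25 = -128856 + j825.7 → |·| ≈ 1.2886e+05, ∠ ≈ 179.63°
|T| = 250 · 367.81 / 1.2886e+05 ≈ 0.71358
Gain = 20 log₁₀(0.71358) ≈ -2.93 dB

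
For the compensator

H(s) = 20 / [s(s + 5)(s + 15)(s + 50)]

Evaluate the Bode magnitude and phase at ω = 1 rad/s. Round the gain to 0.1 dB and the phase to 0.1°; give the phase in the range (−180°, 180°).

-45.7 dB, -106.3°

At s = jω = j1:
pole (s+5): 5 + j1 → |·| = √(5²+1²) = √26 ≈ 5.099, ∠ = arctan(1/5) ≈ 11.31°
pole (s+15): 15 + j1 → |·| = √(15²+1²) = √226 ≈ 15.033, ∠ = arctan(1/15) ≈ 3.81°
pole (s+50): 50 + j1 → |·| = √(50²+1²) = √2501 ≈ 50.01, ∠ = arctan(1/50) ≈ 1.15°
pole at origin: |s| = 1, ∠ = 90.00° (in denominator)
|H| = 20 / 3833.4 ≈ 0.0052173
Gain = 20 log₁₀(0.0052173) ≈ -45.65 dB
∠H = 0.00° − 106.27° = -106.27°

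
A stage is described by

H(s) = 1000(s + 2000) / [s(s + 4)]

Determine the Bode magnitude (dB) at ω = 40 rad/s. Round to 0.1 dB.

At s = jω = j40:
zero (s+2000): 2000 + j40 → |·| = √(2000²+40²) = √4001600 ≈ 2000.4, ∠ = arctan(40/2000) ≈ 1.15°
pole (s+4): 4 + j40 → |·| = √(4²+40²) = √1616 ≈ 40.2, ∠ = arctan(40/4) ≈ 84.29°
pole at origin: |s| = 40, ∠ = 90.00° (in denominator)
|H| = 1000 · 2000.4 / 1608 ≈ 1244
Gain = 20 log₁₀(1244) ≈ 61.90 dB

61.9 dB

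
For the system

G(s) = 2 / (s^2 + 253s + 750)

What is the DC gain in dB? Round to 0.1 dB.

G(0) = 2 / 750 ≈ 0.0026667
20 log₁₀(0.0026667) ≈ -51.48 dB

-51.5 dB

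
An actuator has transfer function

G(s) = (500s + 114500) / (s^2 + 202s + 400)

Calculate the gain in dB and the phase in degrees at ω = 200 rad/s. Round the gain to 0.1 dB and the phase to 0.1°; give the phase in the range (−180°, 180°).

8.6 dB, -93.3°

Substitute s = j200:
Numerator: 500(j200) + 114500 = 114500 + j100000
Denominator: (j200)^2 + 202(j200) + 400 = -39600 + j40400
|N| = √(114500² + 100000²) ≈ 1.5202e+05, ∠N ≈ 41.13°
|D| = √(39600² + 40400²) ≈ 56571, ∠D ≈ 134.43°
|G| = 1.5202e+05 / 56571 ≈ 2.6872
Gain = 20 log₁₀(2.6872) ≈ 8.59 dB
∠G = 41.13° − 134.43° = -93.30°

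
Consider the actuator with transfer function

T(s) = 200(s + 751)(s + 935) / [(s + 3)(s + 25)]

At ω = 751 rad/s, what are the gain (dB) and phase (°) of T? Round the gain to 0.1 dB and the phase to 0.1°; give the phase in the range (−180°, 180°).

53.1 dB, -94.1°

At s = jω = j751:
zero (s+751): 751 + j751 → |·| = √(751²+751²) = √1128002 ≈ 1062.1, ∠ = arctan(751/751) ≈ 45.00°
zero (s+935): 935 + j751 → |·| = √(935²+751²) = √1438226 ≈ 1199.3, ∠ = arctan(751/935) ≈ 38.77°
pole (s+3): 3 + j751 → |·| = √(3²+751²) = √564010 ≈ 751.01, ∠ = arctan(751/3) ≈ 89.77°
pole (s+25): 25 + j751 → |·| = √(25²+751²) = √564626 ≈ 751.42, ∠ = arctan(751/25) ≈ 88.09°
|T| = 200 · 1.2738e+06 / 5.6432e+05 ≈ 451.45
Gain = 20 log₁₀(451.45) ≈ 53.09 dB
∠T = 83.77° − 177.86° = -94.09°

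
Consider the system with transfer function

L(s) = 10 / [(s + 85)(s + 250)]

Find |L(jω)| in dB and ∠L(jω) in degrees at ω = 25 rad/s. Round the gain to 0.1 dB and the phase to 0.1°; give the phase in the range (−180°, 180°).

At s = jω = j25:
pole (s+85): 85 + j25 → |·| = √(85²+25²) = √7850 ≈ 88.6, ∠ = arctan(25/85) ≈ 16.39°
pole (s+250): 250 + j25 → |·| = √(250²+25²) = √63125 ≈ 251.25, ∠ = arctan(25/250) ≈ 5.71°
|L| = 10 / 22261 ≈ 0.00044922
Gain = 20 log₁₀(0.00044922) ≈ -66.95 dB
∠L = 0.00° − 22.10° = -22.10°

-67.0 dB, -22.1°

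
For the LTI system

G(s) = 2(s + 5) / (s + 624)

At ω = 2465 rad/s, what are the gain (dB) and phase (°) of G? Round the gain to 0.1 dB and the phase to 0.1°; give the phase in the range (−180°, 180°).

5.8 dB, 14.1°

At s = jω = j2465:
zero (s+5): 5 + j2465 → |·| = √(5²+2465²) = √6076250 ≈ 2465, ∠ = arctan(2465/5) ≈ 89.88°
pole (s+624): 624 + j2465 → |·| = √(624²+2465²) = √6465601 ≈ 2542.8, ∠ = arctan(2465/624) ≈ 75.79°
|G| = 2 · 2465 / 2542.8 ≈ 1.9388
Gain = 20 log₁₀(1.9388) ≈ 5.75 dB
∠G = 89.88° − 75.79° = 14.09°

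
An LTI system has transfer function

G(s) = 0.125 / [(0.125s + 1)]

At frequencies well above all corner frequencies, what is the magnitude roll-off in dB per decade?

Each pole contributes −20 dB/decade at high frequency; each zero contributes +20 dB/decade.
Net: 0 zero(s) − 1 pole(s) → -20 dB/decade.

-20 dB/decade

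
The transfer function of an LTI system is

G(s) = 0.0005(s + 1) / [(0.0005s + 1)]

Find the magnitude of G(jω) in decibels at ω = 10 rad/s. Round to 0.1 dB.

At ω = 10 rad/s:
zero (1 + j10·1) = 1 + j10 → |·| ≈ 10.05, ∠ ≈ 84.29°
pole (1 + j10·0.0005) = 1 + j0.005 → |·| ≈ 1, ∠ ≈ 0.29°
|G| = 0.0005 · 10.05 / (1) ≈ 0.005025
Gain = 20 log₁₀(0.005025) ≈ -45.98 dB

-46.0 dB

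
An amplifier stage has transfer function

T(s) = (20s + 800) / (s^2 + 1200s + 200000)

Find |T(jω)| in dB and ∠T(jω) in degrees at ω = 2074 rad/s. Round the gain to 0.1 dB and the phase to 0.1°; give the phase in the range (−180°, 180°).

Substitute s = j2074:
Numerator: 20(j2074) + 800 = 800 + j41480
Denominator: (j2074)^2 + 1200(j2074) + 200000 = -4101476 + j2488800
|N| = √(800² + 41480²) ≈ 41488, ∠N ≈ 88.90°
|D| = √(4101476² + 2488800²) ≈ 4.7975e+06, ∠D ≈ 148.75°
|T| = 41488 / 4.7975e+06 ≈ 0.0086478
Gain = 20 log₁₀(0.0086478) ≈ -41.26 dB
∠T = 88.90° − 148.75° = -59.85°

-41.3 dB, -59.9°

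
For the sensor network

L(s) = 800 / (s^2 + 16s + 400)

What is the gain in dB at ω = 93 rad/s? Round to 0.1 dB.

At s = jω = j93:
quadratic: (j93)² + 16·j93 + 400 = -8249 + j1488 → |·| ≈ 8382.1, ∠ ≈ 169.77°
|L| = 800 / 8382.1 ≈ 0.095441
Gain = 20 log₁₀(0.095441) ≈ -20.41 dB

-20.4 dB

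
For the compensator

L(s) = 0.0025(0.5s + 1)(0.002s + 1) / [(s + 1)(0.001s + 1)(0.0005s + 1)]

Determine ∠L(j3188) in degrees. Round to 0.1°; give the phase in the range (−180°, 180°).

-49.4°

At ω = 3188 rad/s:
zero (1 + j3188·0.5) = 1 + j1594 → |·| ≈ 1594, ∠ ≈ 89.96°
zero (1 + j3188·0.002) = 1 + j6.376 → |·| ≈ 6.4539, ∠ ≈ 81.09°
pole (1 + j3188·1) = 1 + j3188 → |·| ≈ 3188, ∠ ≈ 89.98°
pole (1 + j3188·0.001) = 1 + j3.188 → |·| ≈ 3.3412, ∠ ≈ 72.58°
pole (1 + j3188·0.0005) = 1 + j1.594 → |·| ≈ 1.8817, ∠ ≈ 57.90°
∠L = (89.96° + 81.09°) − (89.98° + 72.58° + 57.90°) = -49.41°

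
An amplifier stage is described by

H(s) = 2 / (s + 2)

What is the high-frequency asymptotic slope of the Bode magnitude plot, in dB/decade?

-20 dB/decade

Each pole contributes −20 dB/decade at high frequency; each zero contributes +20 dB/decade.
Net: 0 zero(s) − 1 pole(s) → -20 dB/decade.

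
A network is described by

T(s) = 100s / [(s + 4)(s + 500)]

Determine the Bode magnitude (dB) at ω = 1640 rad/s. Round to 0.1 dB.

-24.7 dB

At s = jω = j1640:
zero at origin: s = j1640 → |·| = 1640, ∠ = 90.00°
pole (s+4): 4 + j1640 → |·| = √(4²+1640²) = √2689616 ≈ 1640, ∠ = arctan(1640/4) ≈ 89.86°
pole (s+500): 500 + j1640 → |·| = √(500²+1640²) = √2939600 ≈ 1714.5, ∠ = arctan(1640/500) ≈ 73.04°
|T| = 100 · 1640 / 2.8118e+06 ≈ 0.058326
Gain = 20 log₁₀(0.058326) ≈ -24.68 dB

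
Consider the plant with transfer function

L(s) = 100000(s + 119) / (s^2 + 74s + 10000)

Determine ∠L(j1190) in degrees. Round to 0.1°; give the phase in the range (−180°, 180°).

-92.1°

At s = jω = j1190:
zero (s+119): 119 + j1190 → |·| = √(119²+1190²) = √1430261 ≈ 1195.9, ∠ = arctan(1190/119) ≈ 84.29°
quadratic: (j1190)² + 74·j1190 + 10000 = -1406100 + j88060 → |·| ≈ 1.4089e+06, ∠ ≈ 176.42°
∠L = 84.29° − 176.42° = -92.13°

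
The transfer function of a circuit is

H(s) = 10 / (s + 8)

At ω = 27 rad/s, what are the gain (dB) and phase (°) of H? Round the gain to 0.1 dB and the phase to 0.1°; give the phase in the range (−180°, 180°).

-9.0 dB, -73.5°

At s = jω = j27:
pole (s+8): 8 + j27 → |·| = √(8²+27²) = √793 ≈ 28.16, ∠ = arctan(27/8) ≈ 73.50°
|H| = 10 / 28.16 ≈ 0.35511
Gain = 20 log₁₀(0.35511) ≈ -8.99 dB
∠H = 0.00° − 73.50° = -73.50°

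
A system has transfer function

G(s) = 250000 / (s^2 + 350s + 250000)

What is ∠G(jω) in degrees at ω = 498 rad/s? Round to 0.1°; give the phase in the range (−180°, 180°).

At s = jω = j498:
quadratic: (j498)² + 350·j498 + 250000 = 1996 + j174300 → |·| ≈ 1.7431e+05, ∠ ≈ 89.34°
∠G = 0.00° − 89.34° = -89.34°

-89.3°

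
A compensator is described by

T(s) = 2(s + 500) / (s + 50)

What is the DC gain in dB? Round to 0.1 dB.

T(0) = 2·500 / (50) = 20
20 log₁₀(20) ≈ 26.02 dB

26.0 dB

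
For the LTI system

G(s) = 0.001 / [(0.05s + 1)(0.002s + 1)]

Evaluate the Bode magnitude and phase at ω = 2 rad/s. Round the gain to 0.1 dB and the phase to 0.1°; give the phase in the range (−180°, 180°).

At ω = 2 rad/s:
pole (1 + j2·0.05) = 1 + j0.1 → |·| ≈ 1.005, ∠ ≈ 5.71°
pole (1 + j2·0.002) = 1 + j0.004 → |·| ≈ 1, ∠ ≈ 0.23°
|G| = 0.001 · 1 / (1.005 · 1) ≈ 0.00099502
Gain = 20 log₁₀(0.00099502) ≈ -60.04 dB
∠G = (0°) − (5.71° + 0.23°) = -5.94°

-60.0 dB, -5.9°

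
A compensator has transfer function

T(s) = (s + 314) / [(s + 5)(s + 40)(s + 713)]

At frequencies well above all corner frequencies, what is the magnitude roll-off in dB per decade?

Each pole contributes −20 dB/decade at high frequency; each zero contributes +20 dB/decade.
Net: 1 zero(s) − 3 pole(s) → -40 dB/decade.

-40 dB/decade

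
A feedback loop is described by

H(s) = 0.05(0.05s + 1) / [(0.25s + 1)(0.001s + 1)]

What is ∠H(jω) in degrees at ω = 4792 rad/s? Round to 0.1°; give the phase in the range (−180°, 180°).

At ω = 4792 rad/s:
zero (1 + j4792·0.05) = 1 + j239.6 → |·| ≈ 239.6, ∠ ≈ 89.76°
pole (1 + j4792·0.25) = 1 + j1198 → |·| ≈ 1198, ∠ ≈ 89.95°
pole (1 + j4792·0.001) = 1 + j4.792 → |·| ≈ 4.8952, ∠ ≈ 78.21°
∠H = (89.76°) − (89.95° + 78.21°) = -78.40°

-78.4°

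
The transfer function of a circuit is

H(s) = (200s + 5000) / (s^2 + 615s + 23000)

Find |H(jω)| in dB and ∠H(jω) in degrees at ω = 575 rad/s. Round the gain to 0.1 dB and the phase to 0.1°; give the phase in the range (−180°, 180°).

Substitute s = j575:
Numerator: 200(j575) + 5000 = 5000 + j115000
Denominator: (j575)^2 + 615(j575) + 23000 = -307625 + j353625
|N| = √(5000² + 115000²) ≈ 1.1511e+05, ∠N ≈ 87.51°
|D| = √(307625² + 353625²) ≈ 4.687e+05, ∠D ≈ 131.02°
|H| = 1.1511e+05 / 4.687e+05 ≈ 0.24559
Gain = 20 log₁₀(0.24559) ≈ -12.20 dB
∠H = 87.51° − 131.02° = -43.51°

-12.2 dB, -43.5°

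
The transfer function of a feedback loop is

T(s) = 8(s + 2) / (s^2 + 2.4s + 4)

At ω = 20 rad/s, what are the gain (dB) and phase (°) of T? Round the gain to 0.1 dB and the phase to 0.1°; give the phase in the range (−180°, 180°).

-7.9 dB, -88.8°

At s = jω = j20:
zero (s+2): 2 + j20 → |·| = √(2²+20²) = √404 ≈ 20.1, ∠ = arctan(20/2) ≈ 84.29°
quadratic: (j20)² + 2.4·j20 + 4 = -396 + j48 → |·| ≈ 398.9, ∠ ≈ 173.09°
|T| = 8 · 20.1 / 398.9 ≈ 0.40311
Gain = 20 log₁₀(0.40311) ≈ -7.89 dB
∠T = 84.29° − 173.09° = -88.80°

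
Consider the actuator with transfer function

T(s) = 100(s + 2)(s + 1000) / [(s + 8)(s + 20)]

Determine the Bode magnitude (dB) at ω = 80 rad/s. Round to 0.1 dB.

61.7 dB

At s = jω = j80:
zero (s+2): 2 + j80 → |·| = √(2²+80²) = √6404 ≈ 80.025, ∠ = arctan(80/2) ≈ 88.57°
zero (s+1000): 1000 + j80 → |·| = √(1000²+80²) = √1006400 ≈ 1003.2, ∠ = arctan(80/1000) ≈ 4.57°
pole (s+8): 8 + j80 → |·| = √(8²+80²) = √6464 ≈ 80.399, ∠ = arctan(80/8) ≈ 84.29°
pole (s+20): 20 + j80 → |·| = √(20²+80²) = √6800 ≈ 82.462, ∠ = arctan(80/20) ≈ 75.96°
|T| = 100 · 80281 / 6629.9 ≈ 1210.9
Gain = 20 log₁₀(1210.9) ≈ 61.66 dB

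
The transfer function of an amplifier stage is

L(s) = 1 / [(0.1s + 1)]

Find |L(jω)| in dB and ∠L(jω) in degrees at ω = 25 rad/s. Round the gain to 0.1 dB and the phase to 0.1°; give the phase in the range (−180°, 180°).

-8.6 dB, -68.2°

At ω = 25 rad/s:
pole (1 + j25·0.1) = 1 + j2.5 → |·| ≈ 2.6926, ∠ ≈ 68.20°
|L| = 1 · 1 / (2.6926) ≈ 0.37139
Gain = 20 log₁₀(0.37139) ≈ -8.60 dB
∠L = (0°) − (68.20°) = -68.20°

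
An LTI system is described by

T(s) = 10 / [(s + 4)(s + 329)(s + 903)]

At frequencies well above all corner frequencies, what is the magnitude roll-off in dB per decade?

-60 dB/decade

Each pole contributes −20 dB/decade at high frequency; each zero contributes +20 dB/decade.
Net: 0 zero(s) − 3 pole(s) → -60 dB/decade.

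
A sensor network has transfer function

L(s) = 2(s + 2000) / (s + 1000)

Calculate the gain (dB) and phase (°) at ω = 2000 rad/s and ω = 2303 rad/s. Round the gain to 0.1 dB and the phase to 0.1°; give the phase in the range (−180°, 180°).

At s = jω = j2000:
zero (s+2000): 2000 + j2000 → |·| = √(2000²+2000²) = √8000000 ≈ 2828.4, ∠ = arctan(2000/2000) ≈ 45.00°
pole (s+1000): 1000 + j2000 → |·| = √(1000²+2000²) = √5000000 ≈ 2236.1, ∠ = arctan(2000/1000) ≈ 63.43°
|L| = 2 · 2828.4 / 2236.1 ≈ 2.5298
Gain = 20 log₁₀(2.5298) ≈ 8.06 dB
∠L = 45.00° − 63.43° = -18.43°

At s = jω = j2303:
zero (s+2000): 2000 + j2303 → |·| = √(2000²+2303²) = √9303809 ≈ 3050.2, ∠ = arctan(2303/2000) ≈ 49.03°
pole (s+1000): 1000 + j2303 → |·| = √(1000²+2303²) = √6303809 ≈ 2510.7, ∠ = arctan(2303/1000) ≈ 66.53°
|L| = 2 · 3050.2 / 2510.7 ≈ 2.4298
Gain = 20 log₁₀(2.4298) ≈ 7.71 dB
∠L = 49.03° − 66.53° = -17.50°

ω = 2000: 8.1 dB, -18.4°; ω = 2303: 7.7 dB, -17.5°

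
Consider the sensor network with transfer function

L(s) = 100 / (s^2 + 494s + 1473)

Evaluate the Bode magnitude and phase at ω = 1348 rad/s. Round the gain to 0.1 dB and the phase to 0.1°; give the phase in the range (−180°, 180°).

-85.7 dB, -159.9°

Substitute s = j1348:
Numerator: 100 = 100 + j0
Denominator: (j1348)^2 + 494(j1348) + 1473 = -1815631 + j665912
|N| = √(100² + 0²) ≈ 100, ∠N ≈ 0.00°
|D| = √(1815631² + 665912²) ≈ 1.9339e+06, ∠D ≈ 159.86°
|L| = 100 / 1.9339e+06 ≈ 5.1709e-05
Gain = 20 log₁₀(5.1709e-05) ≈ -85.73 dB
∠L = 0.00° − 159.86° = -159.86°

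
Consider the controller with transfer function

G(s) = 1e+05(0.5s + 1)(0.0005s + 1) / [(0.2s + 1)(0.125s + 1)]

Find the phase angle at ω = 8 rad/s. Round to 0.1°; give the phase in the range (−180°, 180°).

At ω = 8 rad/s:
zero (1 + j8·0.5) = 1 + j4 → |·| ≈ 4.1231, ∠ ≈ 75.96°
zero (1 + j8·0.0005) = 1 + j0.004 → |·| ≈ 1, ∠ ≈ 0.23°
pole (1 + j8·0.2) = 1 + j1.6 → |·| ≈ 1.8868, ∠ ≈ 57.99°
pole (1 + j8·0.125) = 1 + j1 → |·| ≈ 1.4142, ∠ ≈ 45.00°
∠G = (75.96° + 0.23°) − (57.99° + 45.00°) = -26.80°

-26.8°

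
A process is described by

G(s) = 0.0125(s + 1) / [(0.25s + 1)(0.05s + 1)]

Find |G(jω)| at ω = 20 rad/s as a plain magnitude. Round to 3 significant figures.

At ω = 20 rad/s:
zero (1 + j20·1) = 1 + j20 → |·| ≈ 20.025, ∠ ≈ 87.14°
pole (1 + j20·0.25) = 1 + j5 → |·| ≈ 5.099, ∠ ≈ 78.69°
pole (1 + j20·0.05) = 1 + j1 → |·| ≈ 1.4142, ∠ ≈ 45.00°
|G| = 0.0125 · 20.025 / (5.099 · 1.4142) ≈ 0.034713

0.0347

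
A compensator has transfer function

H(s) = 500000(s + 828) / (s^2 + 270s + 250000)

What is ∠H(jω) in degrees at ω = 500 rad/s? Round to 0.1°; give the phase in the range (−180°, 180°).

-58.9°

At s = jω = j500:
zero (s+828): 828 + j500 → |·| = √(828²+500²) = √935584 ≈ 967.26, ∠ = arctan(500/828) ≈ 31.13°
quadratic: (j500)² + 270·j500 + 250000 = 0 + j135000 → |·| ≈ 1.35e+05, ∠ ≈ 90.00°
∠H = 31.13° − 90.00° = -58.87°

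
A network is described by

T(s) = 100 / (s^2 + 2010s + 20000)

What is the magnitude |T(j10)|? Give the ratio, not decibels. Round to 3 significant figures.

Substitute s = j10:
Numerator: 100 = 100 + j0
Denominator: (j10)^2 + 2010(j10) + 20000 = 19900 + j20100
|N| = √(100² + 0²) ≈ 100, ∠N ≈ 0.00°
|D| = √(19900² + 20100²) ≈ 28285, ∠D ≈ 45.29°
|T| = 100 / 28285 ≈ 0.0035354

0.00354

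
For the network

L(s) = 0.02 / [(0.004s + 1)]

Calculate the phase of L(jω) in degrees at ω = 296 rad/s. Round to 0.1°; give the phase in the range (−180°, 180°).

At ω = 296 rad/s:
pole (1 + j296·0.004) = 1 + j1.184 → |·| ≈ 1.5498, ∠ ≈ 49.82°
∠L = (0°) − (49.82°) = -49.82°

-49.8°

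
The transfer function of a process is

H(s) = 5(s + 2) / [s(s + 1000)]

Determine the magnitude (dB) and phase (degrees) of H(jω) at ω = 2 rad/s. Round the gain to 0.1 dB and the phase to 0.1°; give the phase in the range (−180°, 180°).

At s = jω = j2:
zero (s+2): 2 + j2 → |·| = √(2²+2²) = √8 ≈ 2.8284, ∠ = arctan(2/2) ≈ 45.00°
pole (s+1000): 1000 + j2 → |·| = √(1000²+2²) = √1000004 ≈ 1000, ∠ = arctan(2/1000) ≈ 0.11°
pole at origin: |s| = 2, ∠ = 90.00° (in denominator)
|H| = 5 · 2.8284 / 2000 ≈ 0.007071
Gain = 20 log₁₀(0.007071) ≈ -43.01 dB
∠H = 45.00° − 90.11° = -45.11°

-43.0 dB, -45.1°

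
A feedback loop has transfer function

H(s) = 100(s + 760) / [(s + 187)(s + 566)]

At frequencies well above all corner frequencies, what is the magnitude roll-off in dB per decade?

Each pole contributes −20 dB/decade at high frequency; each zero contributes +20 dB/decade.
Net: 1 zero(s) − 2 pole(s) → -20 dB/decade.

-20 dB/decade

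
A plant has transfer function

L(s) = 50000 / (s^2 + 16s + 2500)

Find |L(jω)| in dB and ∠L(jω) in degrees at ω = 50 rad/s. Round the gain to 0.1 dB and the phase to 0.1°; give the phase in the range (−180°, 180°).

At s = jω = j50:
quadratic: (j50)² + 16·j50 + 2500 = 0 + j800 → |·| ≈ 800, ∠ ≈ 90.00°
|L| = 50000 / 800 ≈ 62.5
Gain = 20 log₁₀(62.5) ≈ 35.92 dB
∠L = 0.00° − 90.00° = -90.00°

35.9 dB, -90.0°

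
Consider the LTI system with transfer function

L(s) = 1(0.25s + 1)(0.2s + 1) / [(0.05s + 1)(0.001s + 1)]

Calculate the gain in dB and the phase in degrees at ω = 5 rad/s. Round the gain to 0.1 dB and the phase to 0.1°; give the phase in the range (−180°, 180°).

At ω = 5 rad/s:
zero (1 + j5·0.25) = 1 + j1.25 → |·| ≈ 1.6008, ∠ ≈ 51.34°
zero (1 + j5·0.2) = 1 + j1 → |·| ≈ 1.4142, ∠ ≈ 45.00°
pole (1 + j5·0.05) = 1 + j0.25 → |·| ≈ 1.0308, ∠ ≈ 14.04°
pole (1 + j5·0.001) = 1 + j0.005 → |·| ≈ 1, ∠ ≈ 0.29°
|L| = 1 · 1.6008 · 1.4142 / (1.0308 · 1) ≈ 2.1962
Gain = 20 log₁₀(2.1962) ≈ 6.83 dB
∠L = (51.34° + 45.00°) − (14.04° + 0.29°) = 82.01°

6.8 dB, 82.0°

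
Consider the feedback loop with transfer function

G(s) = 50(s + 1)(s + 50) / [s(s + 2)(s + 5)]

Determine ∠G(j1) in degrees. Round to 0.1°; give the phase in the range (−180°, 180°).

-81.7°

At s = jω = j1:
zero (s+1): 1 + j1 → |·| = √(1²+1²) = √2 ≈ 1.4142, ∠ = arctan(1/1) ≈ 45.00°
zero (s+50): 50 + j1 → |·| = √(50²+1²) = √2501 ≈ 50.01, ∠ = arctan(1/50) ≈ 1.15°
pole (s+2): 2 + j1 → |·| = √(2²+1²) = √5 ≈ 2.2361, ∠ = arctan(1/2) ≈ 26.57°
pole (s+5): 5 + j1 → |·| = √(5²+1²) = √26 ≈ 5.099, ∠ = arctan(1/5) ≈ 11.31°
pole at origin: |s| = 1, ∠ = 90.00° (in denominator)
∠G = 46.15° − 127.88° = -81.73°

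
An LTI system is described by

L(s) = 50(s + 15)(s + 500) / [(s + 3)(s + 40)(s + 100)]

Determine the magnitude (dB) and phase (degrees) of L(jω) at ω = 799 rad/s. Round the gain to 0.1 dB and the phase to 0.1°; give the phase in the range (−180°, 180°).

-22.7 dB, -112.9°

At s = jω = j799:
zero (s+15): 15 + j799 → |·| = √(15²+799²) = √638626 ≈ 799.14, ∠ = arctan(799/15) ≈ 88.92°
zero (s+500): 500 + j799 → |·| = √(500²+799²) = √888401 ≈ 942.55, ∠ = arctan(799/500) ≈ 57.96°
pole (s+3): 3 + j799 → |·| = √(3²+799²) = √638410 ≈ 799.01, ∠ = arctan(799/3) ≈ 89.78°
pole (s+40): 40 + j799 → |·| = √(40²+799²) = √640001 ≈ 800, ∠ = arctan(799/40) ≈ 87.13°
pole (s+100): 100 + j799 → |·| = √(100²+799²) = √648401 ≈ 805.23, ∠ = arctan(799/100) ≈ 82.87°
|L| = 50 · 7.5323e+05 / 5.1471e+08 ≈ 0.07317
Gain = 20 log₁₀(0.07317) ≈ -22.71 dB
∠L = 146.88° − 259.78° = -112.90°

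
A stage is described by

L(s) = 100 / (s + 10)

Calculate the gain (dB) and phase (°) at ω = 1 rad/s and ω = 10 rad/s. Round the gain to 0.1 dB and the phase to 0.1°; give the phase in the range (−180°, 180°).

ω = 1: 20.0 dB, -5.7°; ω = 10: 17.0 dB, -45.0°

Substitute s = j1:
Numerator: 100 = 100 + j0
Denominator: (j1) + 10 = 10 + j1
|N| = √(100² + 0²) ≈ 100, ∠N ≈ 0.00°
|D| = √(10² + 1²) ≈ 10.05, ∠D ≈ 5.71°
|L| = 100 / 10.05 ≈ 9.9502
Gain = 20 log₁₀(9.9502) ≈ 19.96 dB
∠L = 0.00° − 5.71° = -5.71°

Substitute s = j10:
Numerator: 100 = 100 + j0
Denominator: (j10) + 10 = 10 + j10
|N| = √(100² + 0²) ≈ 100, ∠N ≈ 0.00°
|D| = √(10² + 10²) ≈ 14.142, ∠D ≈ 45.00°
|L| = 100 / 14.142 ≈ 7.0711
Gain = 20 log₁₀(7.0711) ≈ 16.99 dB
∠L = 0.00° − 45.00° = -45.00°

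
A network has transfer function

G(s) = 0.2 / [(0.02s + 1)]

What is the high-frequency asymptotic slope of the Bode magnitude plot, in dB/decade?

Each pole contributes −20 dB/decade at high frequency; each zero contributes +20 dB/decade.
Net: 0 zero(s) − 1 pole(s) → -20 dB/decade.

-20 dB/decade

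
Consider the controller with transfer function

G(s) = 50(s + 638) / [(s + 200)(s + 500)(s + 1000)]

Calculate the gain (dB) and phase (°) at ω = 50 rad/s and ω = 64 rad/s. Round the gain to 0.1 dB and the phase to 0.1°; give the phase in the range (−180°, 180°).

At s = jω = j50:
zero (s+638): 638 + j50 → |·| = √(638²+50²) = √409544 ≈ 639.96, ∠ = arctan(50/638) ≈ 4.48°
pole (s+200): 200 + j50 → |·| = √(200²+50²) = √42500 ≈ 206.16, ∠ = arctan(50/200) ≈ 14.04°
pole (s+500): 500 + j50 → |·| = √(500²+50²) = √252500 ≈ 502.49, ∠ = arctan(50/500) ≈ 5.71°
pole (s+1000): 1000 + j50 → |·| = √(1000²+50²) = √1002500 ≈ 1001.2, ∠ = arctan(50/1000) ≈ 2.86°
|G| = 50 · 639.96 / 1.0372e+08 ≈ 0.0003085
Gain = 20 log₁₀(0.0003085) ≈ -70.21 dB
∠G = 4.48° − 22.61° = -18.13°

At s = jω = j64:
zero (s+638): 638 + j64 → |·| = √(638²+64²) = √411140 ≈ 641.2, ∠ = arctan(64/638) ≈ 5.73°
pole (s+200): 200 + j64 → |·| = √(200²+64²) = √44096 ≈ 209.99, ∠ = arctan(64/200) ≈ 17.74°
pole (s+500): 500 + j64 → |·| = √(500²+64²) = √254096 ≈ 504.08, ∠ = arctan(64/500) ≈ 7.29°
pole (s+1000): 1000 + j64 → |·| = √(1000²+64²) = √1004096 ≈ 1002, ∠ = arctan(64/1000) ≈ 3.66°
|G| = 50 · 641.2 / 1.0606e+08 ≈ 0.00030228
Gain = 20 log₁₀(0.00030228) ≈ -70.39 dB
∠G = 5.73° − 28.69° = -22.96°

ω = 50: -70.2 dB, -18.1°; ω = 64: -70.4 dB, -23.0°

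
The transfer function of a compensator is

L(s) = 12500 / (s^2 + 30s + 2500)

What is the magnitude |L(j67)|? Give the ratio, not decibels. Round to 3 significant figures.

4.42

At s = jω = j67:
quadratic: (j67)² + 30·j67 + 2500 = -1989 + j2010 → |·| ≈ 2827.8, ∠ ≈ 134.70°
|L| = 12500 / 2827.8 ≈ 4.4204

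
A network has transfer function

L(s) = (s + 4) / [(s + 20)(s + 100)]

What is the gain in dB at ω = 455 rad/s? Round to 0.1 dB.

At s = jω = j455:
zero (s+4): 4 + j455 → |·| = √(4²+455²) = √207041 ≈ 455.02, ∠ = arctan(455/4) ≈ 89.50°
pole (s+20): 20 + j455 → |·| = √(20²+455²) = √207425 ≈ 455.44, ∠ = arctan(455/20) ≈ 87.48°
pole (s+100): 100 + j455 → |·| = √(100²+455²) = √217025 ≈ 465.86, ∠ = arctan(455/100) ≈ 77.60°
|L| = 1 · 455.02 / 2.1217e+05 ≈ 0.0021446
Gain = 20 log₁₀(0.0021446) ≈ -53.37 dB

-53.4 dB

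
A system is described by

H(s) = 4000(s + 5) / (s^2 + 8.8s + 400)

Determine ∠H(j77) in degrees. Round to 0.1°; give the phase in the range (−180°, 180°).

At s = jω = j77:
zero (s+5): 5 + j77 → |·| = √(5²+77²) = √5954 ≈ 77.162, ∠ = arctan(77/5) ≈ 86.28°
quadratic: (j77)² + 8.8·j77 + 400 = -5529 + j677.6 → |·| ≈ 5570.4, ∠ ≈ 173.01°
∠H = 86.28° − 173.01° = -86.73°

-86.7°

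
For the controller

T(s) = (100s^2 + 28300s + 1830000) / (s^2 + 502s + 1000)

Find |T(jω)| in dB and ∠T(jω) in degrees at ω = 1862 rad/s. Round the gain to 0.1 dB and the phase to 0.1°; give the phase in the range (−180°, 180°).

39.8 dB, 6.4°

Substitute s = j1862:
Numerator: 100(j1862)^2 + 28300(j1862) + 1830000 = -344874400 + j52694600
Denominator: (j1862)^2 + 502(j1862) + 1000 = -3466044 + j934724
|N| = √(344874400² + 52694600²) ≈ 3.4888e+08, ∠N ≈ 171.31°
|D| = √(3466044² + 934724²) ≈ 3.5899e+06, ∠D ≈ 164.91°
|T| = 3.4888e+08 / 3.5899e+06 ≈ 97.184
Gain = 20 log₁₀(97.184) ≈ 39.75 dB
∠T = 171.31° − 164.91° = 6.40°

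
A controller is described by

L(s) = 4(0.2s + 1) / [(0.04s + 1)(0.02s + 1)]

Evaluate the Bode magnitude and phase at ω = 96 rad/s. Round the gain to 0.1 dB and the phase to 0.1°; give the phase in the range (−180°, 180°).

19.0 dB, -50.9°

At ω = 96 rad/s:
zero (1 + j96·0.2) = 1 + j19.2 → |·| ≈ 19.226, ∠ ≈ 87.02°
pole (1 + j96·0.04) = 1 + j3.84 → |·| ≈ 3.9681, ∠ ≈ 75.40°
pole (1 + j96·0.02) = 1 + j1.92 → |·| ≈ 2.1648, ∠ ≈ 62.49°
|L| = 4 · 19.226 / (3.9681 · 2.1648) ≈ 8.9526
Gain = 20 log₁₀(8.9526) ≈ 19.04 dB
∠L = (87.02°) − (75.40° + 62.49°) = -50.87°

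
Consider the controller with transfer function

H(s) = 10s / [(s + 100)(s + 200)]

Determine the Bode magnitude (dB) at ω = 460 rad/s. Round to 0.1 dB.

At s = jω = j460:
zero at origin: s = j460 → |·| = 460, ∠ = 90.00°
pole (s+100): 100 + j460 → |·| = √(100²+460²) = √221600 ≈ 470.74, ∠ = arctan(460/100) ≈ 77.74°
pole (s+200): 200 + j460 → |·| = √(200²+460²) = √251600 ≈ 501.6, ∠ = arctan(460/200) ≈ 66.50°
|H| = 10 · 460 / 2.3612e+05 ≈ 0.019482
Gain = 20 log₁₀(0.019482) ≈ -34.21 dB

-34.2 dB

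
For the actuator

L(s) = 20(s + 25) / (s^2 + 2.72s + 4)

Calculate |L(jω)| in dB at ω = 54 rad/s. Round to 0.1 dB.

-7.8 dB

At s = jω = j54:
zero (s+25): 25 + j54 → |·| = √(25²+54²) = √3541 ≈ 59.506, ∠ = arctan(54/25) ≈ 65.16°
quadratic: (j54)² + 2.72·j54 + 4 = -2912 + j146.88 → |·| ≈ 2915.7, ∠ ≈ 177.11°
|L| = 20 · 59.506 / 2915.7 ≈ 0.40818
Gain = 20 log₁₀(0.40818) ≈ -7.78 dB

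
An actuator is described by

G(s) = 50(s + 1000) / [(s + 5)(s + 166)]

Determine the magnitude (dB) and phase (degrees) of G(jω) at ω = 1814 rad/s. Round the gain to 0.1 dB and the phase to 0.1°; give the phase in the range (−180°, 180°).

At s = jω = j1814:
zero (s+1000): 1000 + j1814 → |·| = √(1000²+1814²) = √4290596 ≈ 2071.4, ∠ = arctan(1814/1000) ≈ 61.13°
pole (s+5): 5 + j1814 → |·| = √(5²+1814²) = √3290621 ≈ 1814, ∠ = arctan(1814/5) ≈ 89.84°
pole (s+166): 166 + j1814 → |·| = √(166²+1814²) = √3318152 ≈ 1821.6, ∠ = arctan(1814/166) ≈ 84.77°
|G| = 50 · 2071.4 / 3.3044e+06 ≈ 0.031343
Gain = 20 log₁₀(0.031343) ≈ -30.08 dB
∠G = 61.13° − 174.61° = -113.48°

-30.1 dB, -113.5°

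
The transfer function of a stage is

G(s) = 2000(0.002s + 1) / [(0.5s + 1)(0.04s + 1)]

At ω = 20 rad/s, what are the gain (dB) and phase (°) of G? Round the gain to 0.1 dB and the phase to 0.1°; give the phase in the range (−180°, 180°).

43.8 dB, -120.7°

At ω = 20 rad/s:
zero (1 + j20·0.002) = 1 + j0.04 → |·| ≈ 1.0008, ∠ ≈ 2.29°
pole (1 + j20·0.5) = 1 + j10 → |·| ≈ 10.05, ∠ ≈ 84.29°
pole (1 + j20·0.04) = 1 + j0.8 → |·| ≈ 1.2806, ∠ ≈ 38.66°
|G| = 2000 · 1.0008 / (10.05 · 1.2806) ≈ 155.52
Gain = 20 log₁₀(155.52) ≈ 43.84 dB
∠G = (2.29°) − (84.29° + 38.66°) = -120.66°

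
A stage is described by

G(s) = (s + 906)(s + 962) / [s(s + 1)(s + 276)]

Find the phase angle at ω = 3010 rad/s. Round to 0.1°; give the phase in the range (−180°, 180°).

-119.2°

At s = jω = j3010:
zero (s+906): 906 + j3010 → |·| = √(906²+3010²) = √9880936 ≈ 3143.4, ∠ = arctan(3010/906) ≈ 73.25°
zero (s+962): 962 + j3010 → |·| = √(962²+3010²) = √9985544 ≈ 3160, ∠ = arctan(3010/962) ≈ 72.28°
pole (s+1): 1 + j3010 → |·| = √(1²+3010²) = √9060101 ≈ 3010, ∠ = arctan(3010/1) ≈ 89.98°
pole (s+276): 276 + j3010 → |·| = √(276²+3010²) = √9136276 ≈ 3022.6, ∠ = arctan(3010/276) ≈ 84.76°
pole at origin: |s| = 3010, ∠ = 90.00° (in denominator)
∠G = 145.53° − 264.74° = -119.21°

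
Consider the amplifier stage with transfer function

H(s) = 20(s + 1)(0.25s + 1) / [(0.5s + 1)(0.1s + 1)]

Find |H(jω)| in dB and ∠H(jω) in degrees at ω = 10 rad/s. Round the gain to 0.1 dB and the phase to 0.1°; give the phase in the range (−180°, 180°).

37.5 dB, 28.8°

At ω = 10 rad/s:
zero (1 + j10·1) = 1 + j10 → |·| ≈ 10.05, ∠ ≈ 84.29°
zero (1 + j10·0.25) = 1 + j2.5 → |·| ≈ 2.6926, ∠ ≈ 68.20°
pole (1 + j10·0.5) = 1 + j5 → |·| ≈ 5.099, ∠ ≈ 78.69°
pole (1 + j10·0.1) = 1 + j1 → |·| ≈ 1.4142, ∠ ≈ 45.00°
|H| = 20 · 10.05 · 2.6926 / (5.099 · 1.4142) ≈ 75.054
Gain = 20 log₁₀(75.054) ≈ 37.51 dB
∠H = (84.29° + 68.20°) − (78.69° + 45.00°) = 28.80°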